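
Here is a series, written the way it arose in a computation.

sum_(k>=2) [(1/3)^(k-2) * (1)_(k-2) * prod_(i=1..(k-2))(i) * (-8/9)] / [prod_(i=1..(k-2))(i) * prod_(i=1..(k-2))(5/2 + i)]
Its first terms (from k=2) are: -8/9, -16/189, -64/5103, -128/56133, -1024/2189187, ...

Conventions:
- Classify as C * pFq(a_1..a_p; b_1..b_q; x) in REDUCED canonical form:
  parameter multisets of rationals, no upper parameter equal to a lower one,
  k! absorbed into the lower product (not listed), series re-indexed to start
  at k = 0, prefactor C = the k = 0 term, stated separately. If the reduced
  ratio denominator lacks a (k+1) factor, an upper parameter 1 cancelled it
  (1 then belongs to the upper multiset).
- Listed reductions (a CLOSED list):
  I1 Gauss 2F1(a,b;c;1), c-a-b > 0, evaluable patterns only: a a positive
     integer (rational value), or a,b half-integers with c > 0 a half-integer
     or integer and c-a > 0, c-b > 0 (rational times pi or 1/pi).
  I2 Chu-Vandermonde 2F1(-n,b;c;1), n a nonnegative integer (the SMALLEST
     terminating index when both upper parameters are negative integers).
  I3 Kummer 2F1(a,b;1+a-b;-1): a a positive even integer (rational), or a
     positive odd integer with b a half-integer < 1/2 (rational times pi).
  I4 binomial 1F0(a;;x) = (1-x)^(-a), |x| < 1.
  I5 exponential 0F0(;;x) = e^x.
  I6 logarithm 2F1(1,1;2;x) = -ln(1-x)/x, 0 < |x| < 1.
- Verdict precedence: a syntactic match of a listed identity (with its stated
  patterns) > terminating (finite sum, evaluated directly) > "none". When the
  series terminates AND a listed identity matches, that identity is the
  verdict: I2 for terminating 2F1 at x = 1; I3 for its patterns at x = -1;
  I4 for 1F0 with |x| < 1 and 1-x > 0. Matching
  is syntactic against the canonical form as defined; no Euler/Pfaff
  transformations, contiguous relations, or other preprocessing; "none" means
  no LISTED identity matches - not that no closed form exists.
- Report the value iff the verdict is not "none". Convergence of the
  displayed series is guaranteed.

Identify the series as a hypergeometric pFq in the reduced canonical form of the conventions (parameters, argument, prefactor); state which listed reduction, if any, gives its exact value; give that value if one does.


Reduced: x = 1/3, 2F1, upper = {1, 1}, lower = {7/2}, C = -8/9. Verdict: none - this 2F1 at x = 1/3 matches no listed pattern, and upper {1, 1} holds no stopper.

Key observation: t_0 being -8/9, the running product (prefactor -8/9) telescopes to a rising factorial.
Ratio: r(k) = (1/3) * (k+1) (k+1) / [(k+7/2) (k+1)] - rational in k, leading ratio (1/3); with t_0 = -8/9, classification follows.


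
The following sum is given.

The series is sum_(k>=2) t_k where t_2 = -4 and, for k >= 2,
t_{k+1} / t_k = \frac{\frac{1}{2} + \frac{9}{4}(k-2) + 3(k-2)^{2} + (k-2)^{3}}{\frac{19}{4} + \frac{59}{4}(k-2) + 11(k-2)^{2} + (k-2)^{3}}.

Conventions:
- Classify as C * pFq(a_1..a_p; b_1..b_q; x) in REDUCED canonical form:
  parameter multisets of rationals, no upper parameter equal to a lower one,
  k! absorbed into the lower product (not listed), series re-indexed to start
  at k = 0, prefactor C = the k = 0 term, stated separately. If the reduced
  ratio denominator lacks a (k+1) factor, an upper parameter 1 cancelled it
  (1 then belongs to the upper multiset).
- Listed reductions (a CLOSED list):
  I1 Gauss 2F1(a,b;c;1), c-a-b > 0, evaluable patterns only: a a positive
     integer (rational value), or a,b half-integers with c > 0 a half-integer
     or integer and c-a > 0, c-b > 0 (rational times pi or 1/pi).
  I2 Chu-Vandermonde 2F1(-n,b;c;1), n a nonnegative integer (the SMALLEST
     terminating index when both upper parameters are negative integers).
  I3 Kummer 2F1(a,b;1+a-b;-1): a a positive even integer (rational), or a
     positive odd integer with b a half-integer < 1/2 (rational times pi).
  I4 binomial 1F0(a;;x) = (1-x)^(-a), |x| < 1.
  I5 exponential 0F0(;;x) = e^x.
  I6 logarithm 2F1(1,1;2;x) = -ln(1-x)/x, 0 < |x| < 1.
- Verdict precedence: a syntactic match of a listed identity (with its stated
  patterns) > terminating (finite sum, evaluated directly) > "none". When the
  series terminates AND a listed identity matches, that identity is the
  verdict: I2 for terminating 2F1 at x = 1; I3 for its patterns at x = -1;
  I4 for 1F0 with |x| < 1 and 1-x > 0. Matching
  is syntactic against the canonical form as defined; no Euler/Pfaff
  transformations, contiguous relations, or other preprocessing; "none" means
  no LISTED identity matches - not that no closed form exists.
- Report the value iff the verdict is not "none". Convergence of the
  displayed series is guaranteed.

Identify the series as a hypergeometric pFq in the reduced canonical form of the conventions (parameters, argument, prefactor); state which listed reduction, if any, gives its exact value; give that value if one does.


The tell: t_0 being -4, roots of the ratio polynomials (C = -4, x = 1) are the negated parameters.
Adjacent-term ratio: r(k) = 1 * (k+\frac{1}{2}) (k+2) / [(k+\frac{19}{2}) (k+1)] - poly over poly, x = 1 from leading terms; C = -4 at k = 0.

Classification (C = -4): 2F1 with upper {\frac{1}{2}, 2}, lower {\frac{19}{2}}, argument x = 1. Verdict (x = 1): the Gauss summation I1 applies (x = 1: the Gamma ratio telescopes since c-a-b = 7 > 0 and a = 2 in Z>0). Sum: -\frac{255}{56}.


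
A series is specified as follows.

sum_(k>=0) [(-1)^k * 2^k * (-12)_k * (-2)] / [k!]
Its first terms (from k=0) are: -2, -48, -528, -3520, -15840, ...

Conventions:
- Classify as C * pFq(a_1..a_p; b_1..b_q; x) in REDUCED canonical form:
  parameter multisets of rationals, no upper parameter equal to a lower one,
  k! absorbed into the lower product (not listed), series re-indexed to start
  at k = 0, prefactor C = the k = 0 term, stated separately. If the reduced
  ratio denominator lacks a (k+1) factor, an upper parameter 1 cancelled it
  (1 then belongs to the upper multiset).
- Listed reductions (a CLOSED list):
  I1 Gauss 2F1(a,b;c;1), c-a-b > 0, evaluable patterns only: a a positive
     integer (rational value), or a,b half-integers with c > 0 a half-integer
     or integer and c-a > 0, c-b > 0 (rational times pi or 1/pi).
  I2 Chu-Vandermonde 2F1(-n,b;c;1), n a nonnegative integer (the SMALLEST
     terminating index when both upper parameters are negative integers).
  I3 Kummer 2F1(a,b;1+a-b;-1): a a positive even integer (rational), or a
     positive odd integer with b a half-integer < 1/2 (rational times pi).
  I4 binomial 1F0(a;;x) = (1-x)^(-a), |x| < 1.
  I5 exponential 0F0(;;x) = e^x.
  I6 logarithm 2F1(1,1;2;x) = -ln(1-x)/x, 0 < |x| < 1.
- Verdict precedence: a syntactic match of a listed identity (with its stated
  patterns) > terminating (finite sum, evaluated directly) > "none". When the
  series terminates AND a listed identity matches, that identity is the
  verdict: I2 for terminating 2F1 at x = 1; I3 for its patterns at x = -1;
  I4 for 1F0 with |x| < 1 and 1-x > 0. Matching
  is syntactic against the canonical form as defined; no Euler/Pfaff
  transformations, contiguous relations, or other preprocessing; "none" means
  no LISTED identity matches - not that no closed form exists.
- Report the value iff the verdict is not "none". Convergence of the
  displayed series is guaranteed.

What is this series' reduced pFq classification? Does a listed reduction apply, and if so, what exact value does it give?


Classification (C = -2): 1F0 with upper {-12}, lower {-}, argument x = -2. Verdict: terminating. (-12)_k vanishes past k = 12, leaving a 13-term sum, computed directly. Hence: -1062882.

First insight: with t_0 = -2, the (-1)^k factor (C = -2) folds into the argument's sign.
Adjacent-term ratio: r(k) = (-2) * (k-12) / [(k+1)] - rational; roots negated = parameters, x = (-2), C = -2.


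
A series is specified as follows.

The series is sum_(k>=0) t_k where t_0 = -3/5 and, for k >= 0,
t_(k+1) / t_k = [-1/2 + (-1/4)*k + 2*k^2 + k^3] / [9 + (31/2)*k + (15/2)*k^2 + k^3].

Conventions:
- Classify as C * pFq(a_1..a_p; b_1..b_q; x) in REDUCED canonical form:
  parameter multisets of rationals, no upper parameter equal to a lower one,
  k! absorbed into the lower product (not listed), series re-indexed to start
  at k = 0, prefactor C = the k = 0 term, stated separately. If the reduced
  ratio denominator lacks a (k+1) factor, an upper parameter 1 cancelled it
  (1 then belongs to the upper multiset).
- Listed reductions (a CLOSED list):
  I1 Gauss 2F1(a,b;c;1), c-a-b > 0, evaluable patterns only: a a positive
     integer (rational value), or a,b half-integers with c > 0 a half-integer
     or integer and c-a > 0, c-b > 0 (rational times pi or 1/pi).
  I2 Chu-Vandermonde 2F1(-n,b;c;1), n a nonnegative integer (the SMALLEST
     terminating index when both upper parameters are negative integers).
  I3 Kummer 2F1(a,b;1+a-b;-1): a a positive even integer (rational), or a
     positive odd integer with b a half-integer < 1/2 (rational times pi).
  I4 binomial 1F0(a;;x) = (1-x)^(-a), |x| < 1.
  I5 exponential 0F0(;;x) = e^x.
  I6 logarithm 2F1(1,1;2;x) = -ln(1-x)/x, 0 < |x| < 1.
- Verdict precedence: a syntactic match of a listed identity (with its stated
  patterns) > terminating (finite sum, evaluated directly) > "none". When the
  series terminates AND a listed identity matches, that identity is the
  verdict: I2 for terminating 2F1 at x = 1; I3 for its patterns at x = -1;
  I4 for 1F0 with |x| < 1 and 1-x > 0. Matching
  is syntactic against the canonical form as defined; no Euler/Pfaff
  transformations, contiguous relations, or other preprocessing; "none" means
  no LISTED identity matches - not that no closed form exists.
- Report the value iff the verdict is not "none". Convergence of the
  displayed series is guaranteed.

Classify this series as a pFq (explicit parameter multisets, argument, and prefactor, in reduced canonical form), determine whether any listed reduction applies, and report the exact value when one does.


x = 1 here; the reduced form reads 2F1, upper {-1/2, 1/2}, lower {9/2}, C = -3/5. Verdict: Gauss (I1, half-integer pattern) matches (x = 1; upper {-1/2, 1/2} half-integers, c = 9/2 in the evaluable pattern). Its exact value is (-735/4096) * pi.

First insight: t_0 = -3/5 here, and the parameter 2 appears in both the upper and lower lists and cancels.
Adjacent-term ratio: r(k) = 1 * (k-1/2) (k+1/2) / [(k+9/2) (k+1)] - rational in k, leading ratio 1; with t_0 = -3/5, classification follows.


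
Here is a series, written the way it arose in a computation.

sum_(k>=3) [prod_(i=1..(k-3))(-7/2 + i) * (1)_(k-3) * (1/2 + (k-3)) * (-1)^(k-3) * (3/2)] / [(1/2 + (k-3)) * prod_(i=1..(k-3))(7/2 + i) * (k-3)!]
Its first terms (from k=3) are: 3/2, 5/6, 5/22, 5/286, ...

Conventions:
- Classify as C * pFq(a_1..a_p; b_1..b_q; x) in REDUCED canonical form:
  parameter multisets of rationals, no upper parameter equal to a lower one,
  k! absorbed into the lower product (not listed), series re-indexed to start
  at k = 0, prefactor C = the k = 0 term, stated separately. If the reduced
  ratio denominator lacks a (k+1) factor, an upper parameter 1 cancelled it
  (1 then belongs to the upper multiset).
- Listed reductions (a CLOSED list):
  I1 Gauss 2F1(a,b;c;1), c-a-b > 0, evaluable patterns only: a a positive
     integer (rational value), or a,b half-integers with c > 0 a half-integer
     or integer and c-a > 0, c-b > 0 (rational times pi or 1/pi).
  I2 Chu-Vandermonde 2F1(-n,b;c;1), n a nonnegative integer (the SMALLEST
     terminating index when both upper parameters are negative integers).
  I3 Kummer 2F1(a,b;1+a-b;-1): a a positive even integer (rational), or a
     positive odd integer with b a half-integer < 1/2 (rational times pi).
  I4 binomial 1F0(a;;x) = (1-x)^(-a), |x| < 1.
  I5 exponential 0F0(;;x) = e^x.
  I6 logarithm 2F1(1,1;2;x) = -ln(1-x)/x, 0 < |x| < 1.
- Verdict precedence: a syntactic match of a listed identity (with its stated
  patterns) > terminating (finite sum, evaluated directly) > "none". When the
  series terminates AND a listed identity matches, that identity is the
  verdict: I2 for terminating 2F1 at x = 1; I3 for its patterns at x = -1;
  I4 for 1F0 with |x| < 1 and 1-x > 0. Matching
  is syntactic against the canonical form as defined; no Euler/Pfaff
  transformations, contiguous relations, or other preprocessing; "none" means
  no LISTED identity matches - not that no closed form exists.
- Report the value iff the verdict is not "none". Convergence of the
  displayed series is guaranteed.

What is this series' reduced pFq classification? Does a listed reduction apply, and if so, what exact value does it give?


The series (x = -1) is 2F1: upper {-5/2, 1}, lower {9/2}, prefactor 3/2. Verdict (x = -1): Kummer's theorem (I3) applies (x = -1; c = 9/2 equals 1+a-b for upper {-5/2, 1}: listed pattern). Exact value: (105/128) * pi.

Key step: x = (-1) and the lower running product (C = 3/2) is a rising factorial.
Consecutive-term ratio: r(k) = (-1) * (k-5/2) (k+1) / [(k+9/2) (k+1)] - poly over poly, x = (-1) from leading terms; C = 3/2 at k = 0.


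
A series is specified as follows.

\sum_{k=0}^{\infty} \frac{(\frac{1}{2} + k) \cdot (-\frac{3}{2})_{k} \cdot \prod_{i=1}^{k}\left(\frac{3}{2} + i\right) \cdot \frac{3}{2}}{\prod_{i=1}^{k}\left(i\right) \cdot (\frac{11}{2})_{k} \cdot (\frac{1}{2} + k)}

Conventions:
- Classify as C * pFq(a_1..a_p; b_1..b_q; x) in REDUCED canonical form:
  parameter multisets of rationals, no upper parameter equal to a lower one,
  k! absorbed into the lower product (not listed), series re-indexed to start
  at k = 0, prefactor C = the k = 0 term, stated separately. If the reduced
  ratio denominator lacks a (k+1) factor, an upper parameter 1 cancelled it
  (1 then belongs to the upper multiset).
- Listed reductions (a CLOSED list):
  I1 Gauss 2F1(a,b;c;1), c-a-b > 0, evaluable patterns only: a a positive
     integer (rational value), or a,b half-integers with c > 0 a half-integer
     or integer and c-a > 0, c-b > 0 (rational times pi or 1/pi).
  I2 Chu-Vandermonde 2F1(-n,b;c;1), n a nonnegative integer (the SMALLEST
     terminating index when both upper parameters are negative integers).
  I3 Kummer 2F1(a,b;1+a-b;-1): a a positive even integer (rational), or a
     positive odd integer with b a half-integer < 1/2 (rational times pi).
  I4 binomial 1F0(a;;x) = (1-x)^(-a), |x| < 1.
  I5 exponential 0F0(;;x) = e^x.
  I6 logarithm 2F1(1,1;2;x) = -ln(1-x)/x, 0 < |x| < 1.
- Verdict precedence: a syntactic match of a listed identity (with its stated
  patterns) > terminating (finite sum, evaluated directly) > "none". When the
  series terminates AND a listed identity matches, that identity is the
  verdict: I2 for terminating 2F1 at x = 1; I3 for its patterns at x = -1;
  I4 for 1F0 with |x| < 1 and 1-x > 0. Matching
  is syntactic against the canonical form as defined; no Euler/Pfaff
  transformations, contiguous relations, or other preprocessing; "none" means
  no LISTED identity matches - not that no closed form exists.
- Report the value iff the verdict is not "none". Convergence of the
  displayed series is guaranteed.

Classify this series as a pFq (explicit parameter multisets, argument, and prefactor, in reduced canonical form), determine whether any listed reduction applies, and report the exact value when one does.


Prefactor \frac{3}{2}, argument 1: 2F1 with upper {-\frac{3}{2}, \frac{5}{2}} over lower {\frac{11}{2}}. Verdict: Gauss's theorem I1 (half-integer case) applies (x = 1; upper {-\frac{3}{2}, \frac{5}{2}} half-integers, c = \frac{11}{2} in the evaluable pattern). Value: \frac{6615}{32768} \cdot \pi.

Structural cue: t_0 = \frac{3}{2} here, and the running product (C = 3/2, x = 1) telescopes to a rising factorial.
Term ratio: r(k) = 1 * (k-\frac{3}{2}) (k+\frac{5}{2}) / [(k+\frac{11}{2}) (k+1)] ; factor over Q: parameters, x = 1, and C = \frac{3}{2}.


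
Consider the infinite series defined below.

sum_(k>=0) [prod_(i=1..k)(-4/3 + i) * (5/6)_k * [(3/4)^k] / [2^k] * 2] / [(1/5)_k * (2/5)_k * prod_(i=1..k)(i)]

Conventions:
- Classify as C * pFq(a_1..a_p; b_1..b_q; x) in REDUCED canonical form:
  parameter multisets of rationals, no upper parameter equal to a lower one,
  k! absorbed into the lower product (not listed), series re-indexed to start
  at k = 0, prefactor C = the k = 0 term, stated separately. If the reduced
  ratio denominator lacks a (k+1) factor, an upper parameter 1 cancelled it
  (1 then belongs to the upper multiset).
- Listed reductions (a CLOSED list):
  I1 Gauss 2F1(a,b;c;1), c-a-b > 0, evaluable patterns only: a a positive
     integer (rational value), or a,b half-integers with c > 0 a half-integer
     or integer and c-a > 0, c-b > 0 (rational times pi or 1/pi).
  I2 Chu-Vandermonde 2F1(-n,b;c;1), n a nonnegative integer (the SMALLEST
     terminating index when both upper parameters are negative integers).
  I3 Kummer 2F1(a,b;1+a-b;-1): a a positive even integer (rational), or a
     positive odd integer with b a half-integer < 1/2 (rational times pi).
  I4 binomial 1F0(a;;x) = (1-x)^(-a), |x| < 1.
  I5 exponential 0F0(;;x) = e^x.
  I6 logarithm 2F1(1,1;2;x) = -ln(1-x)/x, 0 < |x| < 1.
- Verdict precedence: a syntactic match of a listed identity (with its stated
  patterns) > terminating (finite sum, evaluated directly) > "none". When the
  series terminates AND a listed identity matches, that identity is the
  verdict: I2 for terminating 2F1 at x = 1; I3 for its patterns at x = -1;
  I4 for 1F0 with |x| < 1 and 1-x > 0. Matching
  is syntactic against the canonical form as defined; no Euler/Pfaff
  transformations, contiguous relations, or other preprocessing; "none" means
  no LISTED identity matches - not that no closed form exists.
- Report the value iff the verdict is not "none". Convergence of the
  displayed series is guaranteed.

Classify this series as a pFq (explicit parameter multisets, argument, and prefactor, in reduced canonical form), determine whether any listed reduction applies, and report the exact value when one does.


First insight: t_0 being 2, the running product (C = 2) telescopes to a rising factorial.
Adjacent-term ratio: r(k) = (3/8) * (k-1/3) (k+5/6) / [(k+1/5) (k+2/5) (k+1)] - rational; roots negated = parameters, x = (3/8), C = 2.

x = 3/8 here; the reduced form reads 2F2, upper {-1/3, 5/6}, lower {1/5, 2/5}, C = 2. Verdict: no listed reduction: x = 3/8 and upper {-1/3, 5/6} fail every I1-I6 pattern.


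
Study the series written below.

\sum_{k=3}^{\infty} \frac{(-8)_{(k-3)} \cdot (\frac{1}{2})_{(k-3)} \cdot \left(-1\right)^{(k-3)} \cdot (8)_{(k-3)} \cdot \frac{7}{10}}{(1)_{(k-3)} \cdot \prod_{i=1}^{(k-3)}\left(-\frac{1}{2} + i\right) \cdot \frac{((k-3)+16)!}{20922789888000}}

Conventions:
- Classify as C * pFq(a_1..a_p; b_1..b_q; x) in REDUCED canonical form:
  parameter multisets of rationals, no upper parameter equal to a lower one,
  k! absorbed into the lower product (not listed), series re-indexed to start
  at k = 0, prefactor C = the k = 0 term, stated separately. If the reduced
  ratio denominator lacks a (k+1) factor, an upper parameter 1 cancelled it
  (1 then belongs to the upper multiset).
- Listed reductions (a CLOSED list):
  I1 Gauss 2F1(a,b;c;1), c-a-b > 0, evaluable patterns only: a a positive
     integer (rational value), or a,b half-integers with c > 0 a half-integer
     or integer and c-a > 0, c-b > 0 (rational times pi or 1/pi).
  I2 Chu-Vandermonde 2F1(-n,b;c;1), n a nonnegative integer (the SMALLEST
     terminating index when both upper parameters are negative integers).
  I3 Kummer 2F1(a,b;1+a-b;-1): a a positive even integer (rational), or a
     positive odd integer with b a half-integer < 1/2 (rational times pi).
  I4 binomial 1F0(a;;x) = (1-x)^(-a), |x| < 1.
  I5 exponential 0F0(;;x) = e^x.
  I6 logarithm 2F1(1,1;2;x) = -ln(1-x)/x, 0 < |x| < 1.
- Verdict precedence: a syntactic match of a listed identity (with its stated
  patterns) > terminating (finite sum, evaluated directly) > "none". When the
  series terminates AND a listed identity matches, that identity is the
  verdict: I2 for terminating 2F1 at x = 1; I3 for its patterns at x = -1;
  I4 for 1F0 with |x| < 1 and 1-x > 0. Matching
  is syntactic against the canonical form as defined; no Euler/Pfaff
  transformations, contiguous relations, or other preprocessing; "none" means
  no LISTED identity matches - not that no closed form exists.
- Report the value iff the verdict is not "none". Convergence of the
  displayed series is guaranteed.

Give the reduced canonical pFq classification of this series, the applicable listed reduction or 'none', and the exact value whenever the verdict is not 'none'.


Key step: x = -1 and the lower running product (prefactor 7/10) is a rising factorial.
Adjacent-term ratio: r(k) = -1 * (k-8) (k+8) / [(k+17) (k+1)] ; factor over Q: parameters, x = -1, and C = \frac{7}{10}.

This is \frac{7}{10} * 2F1(-8, 8; 17; -1) in reduced canonical form. Verdict: Kummer (I3) matches (x = -1; c = 17 equals 1+a-b for upper {-8, 8}: listed pattern). Exact value: \frac{91}{5}.


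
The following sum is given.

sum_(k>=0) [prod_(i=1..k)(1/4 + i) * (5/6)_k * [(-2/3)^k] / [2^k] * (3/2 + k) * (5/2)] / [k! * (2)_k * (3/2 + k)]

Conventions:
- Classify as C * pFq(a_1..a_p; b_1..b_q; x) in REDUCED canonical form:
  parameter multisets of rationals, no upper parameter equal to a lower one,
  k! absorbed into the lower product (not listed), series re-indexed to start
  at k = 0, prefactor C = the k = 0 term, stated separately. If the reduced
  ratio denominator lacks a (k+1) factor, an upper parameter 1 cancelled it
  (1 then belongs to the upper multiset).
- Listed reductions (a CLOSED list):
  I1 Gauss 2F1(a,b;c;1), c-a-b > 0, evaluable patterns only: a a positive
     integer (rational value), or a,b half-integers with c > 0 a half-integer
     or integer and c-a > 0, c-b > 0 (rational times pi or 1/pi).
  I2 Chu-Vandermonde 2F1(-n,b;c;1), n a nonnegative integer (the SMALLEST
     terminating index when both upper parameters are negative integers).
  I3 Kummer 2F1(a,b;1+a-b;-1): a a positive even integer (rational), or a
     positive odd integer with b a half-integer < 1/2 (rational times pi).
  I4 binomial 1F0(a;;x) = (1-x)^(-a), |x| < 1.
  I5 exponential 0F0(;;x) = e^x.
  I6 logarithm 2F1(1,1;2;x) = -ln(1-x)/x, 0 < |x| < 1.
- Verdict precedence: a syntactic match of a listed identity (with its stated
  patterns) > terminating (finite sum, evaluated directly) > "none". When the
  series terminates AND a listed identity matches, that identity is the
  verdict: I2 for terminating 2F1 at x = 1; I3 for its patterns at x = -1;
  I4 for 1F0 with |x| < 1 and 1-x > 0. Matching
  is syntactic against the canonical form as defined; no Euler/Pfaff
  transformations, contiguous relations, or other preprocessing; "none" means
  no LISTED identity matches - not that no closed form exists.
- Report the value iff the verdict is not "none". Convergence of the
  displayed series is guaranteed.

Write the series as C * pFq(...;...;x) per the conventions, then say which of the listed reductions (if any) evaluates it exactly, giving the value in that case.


With C = 5/2: the canonical form is 2F1(5/6, 5/4; 2; -1/3). Verdict: none - at argument -1/3 the multisets {5/6, 5/4} ; {2} match no listed identity.

Key step: t_0 being 5/2, the two k-th powers (C = 5/2) combine into one argument.
Consecutive-term ratio: r(k) = (-1/3) * (k+5/6) (k+5/4) / [(k+2) (k+1)] - rational; roots negated = parameters, x = (-1/3), C = 5/2.


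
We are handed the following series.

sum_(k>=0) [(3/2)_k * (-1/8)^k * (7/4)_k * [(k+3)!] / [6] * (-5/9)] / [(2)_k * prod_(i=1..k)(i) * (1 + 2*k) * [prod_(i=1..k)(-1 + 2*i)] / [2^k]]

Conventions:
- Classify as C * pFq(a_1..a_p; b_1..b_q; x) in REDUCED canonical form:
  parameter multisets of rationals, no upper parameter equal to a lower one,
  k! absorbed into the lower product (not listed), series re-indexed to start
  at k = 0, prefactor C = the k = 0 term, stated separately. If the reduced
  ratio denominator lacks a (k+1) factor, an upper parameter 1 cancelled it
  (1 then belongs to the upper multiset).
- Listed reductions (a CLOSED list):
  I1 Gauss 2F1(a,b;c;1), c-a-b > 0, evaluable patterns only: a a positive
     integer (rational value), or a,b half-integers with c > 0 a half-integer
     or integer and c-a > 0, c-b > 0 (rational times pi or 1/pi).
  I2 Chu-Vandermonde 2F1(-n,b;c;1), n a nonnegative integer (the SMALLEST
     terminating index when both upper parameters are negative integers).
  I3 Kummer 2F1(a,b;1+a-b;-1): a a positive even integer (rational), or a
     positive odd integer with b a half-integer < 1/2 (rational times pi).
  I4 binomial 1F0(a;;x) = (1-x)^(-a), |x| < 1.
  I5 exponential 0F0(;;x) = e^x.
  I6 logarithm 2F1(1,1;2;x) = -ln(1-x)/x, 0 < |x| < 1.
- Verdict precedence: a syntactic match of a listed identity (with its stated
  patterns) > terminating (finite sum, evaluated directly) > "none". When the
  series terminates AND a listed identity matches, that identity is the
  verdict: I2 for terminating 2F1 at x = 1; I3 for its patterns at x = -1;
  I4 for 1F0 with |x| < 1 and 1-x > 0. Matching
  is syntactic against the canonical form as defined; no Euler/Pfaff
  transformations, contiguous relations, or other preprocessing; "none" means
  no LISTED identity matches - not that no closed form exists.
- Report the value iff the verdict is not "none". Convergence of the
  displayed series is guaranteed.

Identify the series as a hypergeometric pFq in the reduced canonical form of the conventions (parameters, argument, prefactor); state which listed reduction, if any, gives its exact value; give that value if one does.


x = -1/8 here; the reduced form reads 2F1, upper {7/4, 4}, lower {2}, C = -5/9. Verdict: no listed reduction: x = -1/8 and upper {7/4, 4} fail every I1-I6 pattern.

Key observation: with t_0 = -5/9, the parameter 3/2 appears in both the upper and lower lists and cancels.
Term ratio: r(k) = (-1/8) * (k+7/4) (k+4) / [(k+2) (k+1)] ; factor over Q: parameters, x = (-1/8), and C = -5/9.


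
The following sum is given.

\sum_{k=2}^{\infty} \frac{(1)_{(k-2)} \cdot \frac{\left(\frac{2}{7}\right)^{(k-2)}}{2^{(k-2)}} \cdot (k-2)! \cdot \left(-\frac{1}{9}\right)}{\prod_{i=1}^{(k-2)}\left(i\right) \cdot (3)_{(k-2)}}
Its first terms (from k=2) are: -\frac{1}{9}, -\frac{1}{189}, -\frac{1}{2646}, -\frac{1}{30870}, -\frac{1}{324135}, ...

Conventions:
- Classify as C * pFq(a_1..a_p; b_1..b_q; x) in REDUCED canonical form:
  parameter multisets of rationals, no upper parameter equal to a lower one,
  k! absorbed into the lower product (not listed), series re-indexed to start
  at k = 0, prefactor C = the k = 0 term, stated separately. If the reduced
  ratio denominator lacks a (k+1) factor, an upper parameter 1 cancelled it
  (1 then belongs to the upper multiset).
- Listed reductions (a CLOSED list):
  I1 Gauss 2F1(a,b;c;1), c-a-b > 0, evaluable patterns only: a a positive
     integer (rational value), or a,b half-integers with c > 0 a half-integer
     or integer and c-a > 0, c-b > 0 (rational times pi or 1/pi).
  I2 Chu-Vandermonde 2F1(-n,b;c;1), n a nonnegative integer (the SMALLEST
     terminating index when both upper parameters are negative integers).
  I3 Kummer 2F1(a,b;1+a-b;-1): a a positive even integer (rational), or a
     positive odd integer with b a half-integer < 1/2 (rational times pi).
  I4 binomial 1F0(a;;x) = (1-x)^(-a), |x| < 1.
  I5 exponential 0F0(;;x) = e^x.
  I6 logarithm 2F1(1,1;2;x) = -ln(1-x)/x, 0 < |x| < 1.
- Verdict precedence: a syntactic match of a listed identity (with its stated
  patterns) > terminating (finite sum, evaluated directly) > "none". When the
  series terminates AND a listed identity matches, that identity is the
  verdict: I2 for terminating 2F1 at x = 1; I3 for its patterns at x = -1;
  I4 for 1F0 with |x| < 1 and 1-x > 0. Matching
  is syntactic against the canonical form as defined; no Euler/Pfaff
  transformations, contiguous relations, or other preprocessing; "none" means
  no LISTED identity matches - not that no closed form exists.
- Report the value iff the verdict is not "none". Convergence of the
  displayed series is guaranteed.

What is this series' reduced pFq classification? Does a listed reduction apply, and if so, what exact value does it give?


Key step: t_0 being -\frac{1}{9}, the product of the first k integers (C = -1/9, x = 1/7) is k!.
Consecutive-term ratio: r(k) = \frac{1}{7} * (k+1) (k+1) / [(k+3) (k+1)] - poly over poly, x = \frac{1}{7} from leading terms; C = -\frac{1}{9} at k = 0.

x = \frac{1}{7} here; the reduced form reads 2F1, upper {1, 1}, lower {3}, C = -\frac{1}{9}. Verdict: none - this 2F1 at x = \frac{1}{7} matches no listed pattern, and upper {1, 1} holds no stopper.


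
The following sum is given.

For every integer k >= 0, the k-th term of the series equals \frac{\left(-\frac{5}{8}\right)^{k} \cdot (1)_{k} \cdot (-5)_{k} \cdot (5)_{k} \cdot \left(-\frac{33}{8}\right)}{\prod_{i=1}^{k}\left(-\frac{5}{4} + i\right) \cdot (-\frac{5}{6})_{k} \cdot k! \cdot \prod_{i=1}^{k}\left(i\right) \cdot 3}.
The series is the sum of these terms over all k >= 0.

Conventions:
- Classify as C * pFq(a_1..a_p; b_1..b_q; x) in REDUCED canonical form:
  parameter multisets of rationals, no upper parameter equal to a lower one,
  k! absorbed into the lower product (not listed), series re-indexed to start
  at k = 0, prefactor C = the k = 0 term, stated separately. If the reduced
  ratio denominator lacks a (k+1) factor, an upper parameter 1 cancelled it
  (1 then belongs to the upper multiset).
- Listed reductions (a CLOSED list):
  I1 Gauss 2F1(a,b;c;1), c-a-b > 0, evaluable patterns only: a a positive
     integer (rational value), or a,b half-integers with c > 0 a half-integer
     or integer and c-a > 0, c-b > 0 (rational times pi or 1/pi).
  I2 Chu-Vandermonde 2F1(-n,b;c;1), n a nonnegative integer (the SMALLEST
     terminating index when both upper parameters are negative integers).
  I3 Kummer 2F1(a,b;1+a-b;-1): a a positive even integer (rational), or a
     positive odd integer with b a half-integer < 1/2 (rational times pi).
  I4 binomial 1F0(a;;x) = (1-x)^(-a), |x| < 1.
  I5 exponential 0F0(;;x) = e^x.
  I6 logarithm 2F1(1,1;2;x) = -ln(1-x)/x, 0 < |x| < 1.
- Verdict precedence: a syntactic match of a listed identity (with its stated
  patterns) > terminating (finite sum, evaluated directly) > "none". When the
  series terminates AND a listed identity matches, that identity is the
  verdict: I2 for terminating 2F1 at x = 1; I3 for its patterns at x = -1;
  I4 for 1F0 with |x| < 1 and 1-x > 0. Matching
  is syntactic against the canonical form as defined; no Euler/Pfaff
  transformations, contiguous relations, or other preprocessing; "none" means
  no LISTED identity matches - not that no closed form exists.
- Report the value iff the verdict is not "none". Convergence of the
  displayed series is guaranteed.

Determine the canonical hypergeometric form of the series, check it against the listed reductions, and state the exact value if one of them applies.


With C = -\frac{11}{8}: the canonical form is 2F2(-5, 5; -\frac{5}{6}, -\frac{1}{4}; -\frac{5}{8}). Verdict: terminating - upper parameter -5 makes this a finite sum (last index 5), evaluated exactly. Hence: -\frac{6820547}{266}.

The tell: x = -\frac{5}{8} and the lower running product (C = -11/8) is a rising factorial.
Adjacent-term ratio: r(k) = -\frac{5}{8} * (k-5) (k+5) / [(k-\frac{5}{6}) (k-\frac{1}{4}) (k+1)] - rational; roots negated = parameters, x = -\frac{5}{8}, C = -\frac{11}{8}.


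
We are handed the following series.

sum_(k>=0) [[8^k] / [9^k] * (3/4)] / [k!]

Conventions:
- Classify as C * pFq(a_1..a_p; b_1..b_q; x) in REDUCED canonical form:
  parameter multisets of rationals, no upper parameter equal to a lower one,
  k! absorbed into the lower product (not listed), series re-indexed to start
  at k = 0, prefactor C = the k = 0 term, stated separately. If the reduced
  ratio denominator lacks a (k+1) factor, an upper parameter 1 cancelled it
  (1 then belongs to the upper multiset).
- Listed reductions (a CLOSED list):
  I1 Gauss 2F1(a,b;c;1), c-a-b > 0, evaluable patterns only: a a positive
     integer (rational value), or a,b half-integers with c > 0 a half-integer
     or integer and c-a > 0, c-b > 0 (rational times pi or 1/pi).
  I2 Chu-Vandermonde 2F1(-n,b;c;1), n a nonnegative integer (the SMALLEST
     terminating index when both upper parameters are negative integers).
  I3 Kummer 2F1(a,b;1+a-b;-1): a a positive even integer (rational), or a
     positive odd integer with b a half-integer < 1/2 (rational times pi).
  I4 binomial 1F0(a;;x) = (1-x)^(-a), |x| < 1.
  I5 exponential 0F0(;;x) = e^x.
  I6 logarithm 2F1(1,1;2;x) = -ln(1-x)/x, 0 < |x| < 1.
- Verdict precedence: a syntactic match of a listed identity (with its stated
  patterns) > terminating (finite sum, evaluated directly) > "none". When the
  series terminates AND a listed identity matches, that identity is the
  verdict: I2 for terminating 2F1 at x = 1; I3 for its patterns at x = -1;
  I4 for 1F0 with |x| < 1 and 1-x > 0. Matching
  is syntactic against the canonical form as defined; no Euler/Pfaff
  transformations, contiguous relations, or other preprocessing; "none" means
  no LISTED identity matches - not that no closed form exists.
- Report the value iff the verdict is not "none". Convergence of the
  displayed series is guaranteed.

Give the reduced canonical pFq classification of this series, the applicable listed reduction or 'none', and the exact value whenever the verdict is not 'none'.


At argument 8/9: a 0F0 with upper {-}, lower {-}, scaled by C = 3/4. Verdict at x = 8/9: the I5 exponential reduction matches (the 0F0 exponential series at x = 8/9). Sum: (3/4) * e^(8/9).

Structural cue: from the first term 3/4: the two geometric factors (C = 3/4) combine into one argument.
Consecutive-term ratio: r(k) = (8/9) * 1 / [(k+1)] - rational; roots negated = parameters, x = (8/9), C = 3/4.


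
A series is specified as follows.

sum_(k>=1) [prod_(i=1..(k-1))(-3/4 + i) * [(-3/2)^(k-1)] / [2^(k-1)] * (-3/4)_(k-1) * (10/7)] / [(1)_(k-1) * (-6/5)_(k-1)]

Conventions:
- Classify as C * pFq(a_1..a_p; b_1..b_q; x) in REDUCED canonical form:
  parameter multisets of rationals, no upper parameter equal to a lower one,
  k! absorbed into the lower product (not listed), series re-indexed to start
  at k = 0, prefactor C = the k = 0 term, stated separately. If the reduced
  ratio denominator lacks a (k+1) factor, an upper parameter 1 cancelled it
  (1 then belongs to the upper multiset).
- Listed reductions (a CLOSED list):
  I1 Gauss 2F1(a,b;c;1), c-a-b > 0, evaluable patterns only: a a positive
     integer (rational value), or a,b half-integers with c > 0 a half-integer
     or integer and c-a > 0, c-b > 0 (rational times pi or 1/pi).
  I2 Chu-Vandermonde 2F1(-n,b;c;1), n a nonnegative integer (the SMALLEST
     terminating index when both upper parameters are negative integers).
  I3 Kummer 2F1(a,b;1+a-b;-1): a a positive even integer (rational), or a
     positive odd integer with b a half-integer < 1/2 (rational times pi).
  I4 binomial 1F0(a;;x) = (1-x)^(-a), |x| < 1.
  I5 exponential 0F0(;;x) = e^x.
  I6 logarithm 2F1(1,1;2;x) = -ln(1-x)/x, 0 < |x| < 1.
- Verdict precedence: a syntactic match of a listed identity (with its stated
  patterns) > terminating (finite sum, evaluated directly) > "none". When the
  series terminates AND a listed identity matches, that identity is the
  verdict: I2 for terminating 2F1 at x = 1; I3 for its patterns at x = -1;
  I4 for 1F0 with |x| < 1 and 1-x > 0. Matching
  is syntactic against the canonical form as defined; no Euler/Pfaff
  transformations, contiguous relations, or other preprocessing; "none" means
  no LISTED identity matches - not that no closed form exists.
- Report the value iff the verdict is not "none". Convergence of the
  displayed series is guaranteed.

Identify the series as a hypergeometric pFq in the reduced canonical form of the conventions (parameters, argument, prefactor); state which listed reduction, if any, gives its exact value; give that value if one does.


The series (x = -3/4) is 2F1: upper {-3/4, 1/4}, lower {-6/5}, prefactor 10/7. Verdict: none - this 2F1 at x = -3/4 matches no listed pattern, and upper {-3/4, 1/4} holds no stopper.

Key step: with t_0 = 10/7, the two k-th powers (prefactor 10/7) combine into one argument.
Ratio: r(k) = (-3/4) * (k-3/4) (k+1/4) / [(k-6/5) (k+1)] - rational in k, leading ratio (-3/4); with t_0 = 10/7, classification follows.


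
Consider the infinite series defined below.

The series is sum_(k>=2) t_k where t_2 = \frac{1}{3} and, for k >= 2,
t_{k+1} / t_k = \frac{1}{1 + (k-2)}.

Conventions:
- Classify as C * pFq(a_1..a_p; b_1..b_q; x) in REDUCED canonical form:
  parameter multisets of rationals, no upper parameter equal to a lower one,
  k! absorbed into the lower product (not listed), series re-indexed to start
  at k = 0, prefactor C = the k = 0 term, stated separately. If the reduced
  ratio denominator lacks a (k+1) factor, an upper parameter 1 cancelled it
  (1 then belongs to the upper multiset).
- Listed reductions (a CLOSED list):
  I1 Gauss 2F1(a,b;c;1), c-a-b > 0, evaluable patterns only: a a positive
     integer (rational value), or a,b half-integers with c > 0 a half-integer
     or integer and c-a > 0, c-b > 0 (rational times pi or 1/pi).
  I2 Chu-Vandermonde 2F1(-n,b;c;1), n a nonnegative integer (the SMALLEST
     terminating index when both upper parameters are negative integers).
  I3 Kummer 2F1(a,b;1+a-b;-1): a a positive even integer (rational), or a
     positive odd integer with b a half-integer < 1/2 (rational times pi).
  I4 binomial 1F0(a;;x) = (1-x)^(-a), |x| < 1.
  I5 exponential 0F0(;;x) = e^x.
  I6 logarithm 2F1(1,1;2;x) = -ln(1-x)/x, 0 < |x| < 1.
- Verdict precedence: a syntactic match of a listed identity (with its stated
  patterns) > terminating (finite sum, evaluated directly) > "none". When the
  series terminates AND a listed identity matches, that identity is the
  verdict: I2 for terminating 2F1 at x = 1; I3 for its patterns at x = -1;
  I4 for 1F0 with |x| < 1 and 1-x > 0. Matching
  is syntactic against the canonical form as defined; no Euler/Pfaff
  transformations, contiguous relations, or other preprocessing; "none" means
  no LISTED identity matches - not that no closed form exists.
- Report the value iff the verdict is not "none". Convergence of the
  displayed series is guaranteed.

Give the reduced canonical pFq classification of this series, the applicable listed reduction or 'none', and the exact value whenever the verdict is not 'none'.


x = 1 here; the reduced form reads 0F0, upper {-}, lower {-}, C = \frac{1}{3}. Verdict at x = 1: the exponential series (I5) matches (the 0F0 exponential series at x = 1). Exact value: \frac{1}{3} \cdot e^{1}.

The tell: t_0 = \frac{1}{3} here, and factor the ratio over Q (C = 1/3): negated roots = parameters.
Ratio: r(k) = 1 * 1 / [(k+1)] - rational; roots negated = parameters, x = 1, C = \frac{1}{3}.


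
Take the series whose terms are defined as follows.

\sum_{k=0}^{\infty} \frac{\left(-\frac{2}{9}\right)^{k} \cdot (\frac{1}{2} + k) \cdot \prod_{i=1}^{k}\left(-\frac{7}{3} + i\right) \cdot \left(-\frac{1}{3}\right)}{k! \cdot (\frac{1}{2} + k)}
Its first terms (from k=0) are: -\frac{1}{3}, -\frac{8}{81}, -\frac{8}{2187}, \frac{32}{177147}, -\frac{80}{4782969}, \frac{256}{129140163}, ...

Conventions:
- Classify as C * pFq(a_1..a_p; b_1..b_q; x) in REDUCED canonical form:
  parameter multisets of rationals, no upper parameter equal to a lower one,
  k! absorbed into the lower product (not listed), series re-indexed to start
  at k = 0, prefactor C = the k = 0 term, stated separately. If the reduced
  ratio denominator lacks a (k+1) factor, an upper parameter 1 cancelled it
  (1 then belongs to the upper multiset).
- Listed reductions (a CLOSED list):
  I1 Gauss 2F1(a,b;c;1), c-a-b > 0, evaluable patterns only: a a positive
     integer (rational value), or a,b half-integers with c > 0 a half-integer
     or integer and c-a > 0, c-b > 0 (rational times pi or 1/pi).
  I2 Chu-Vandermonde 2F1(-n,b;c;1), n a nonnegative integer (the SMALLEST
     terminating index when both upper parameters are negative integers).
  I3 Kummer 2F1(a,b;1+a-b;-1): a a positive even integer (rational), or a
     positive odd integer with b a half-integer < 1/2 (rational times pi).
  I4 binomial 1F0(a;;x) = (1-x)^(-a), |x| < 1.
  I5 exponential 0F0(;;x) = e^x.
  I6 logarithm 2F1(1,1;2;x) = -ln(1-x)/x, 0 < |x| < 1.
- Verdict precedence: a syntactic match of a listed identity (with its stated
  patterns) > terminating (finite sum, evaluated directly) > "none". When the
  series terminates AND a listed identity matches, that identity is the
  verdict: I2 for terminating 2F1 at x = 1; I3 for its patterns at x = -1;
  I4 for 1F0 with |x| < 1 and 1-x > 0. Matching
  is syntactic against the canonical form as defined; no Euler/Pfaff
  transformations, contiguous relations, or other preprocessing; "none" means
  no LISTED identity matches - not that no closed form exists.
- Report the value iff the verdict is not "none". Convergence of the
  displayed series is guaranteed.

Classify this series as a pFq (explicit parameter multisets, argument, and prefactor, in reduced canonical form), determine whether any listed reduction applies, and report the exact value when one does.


Classification (C = -\frac{1}{3}): 1F0 with upper {-\frac{4}{3}}, lower {-}, argument x = -\frac{2}{9}. Verdict: this is the binomial series (I4) (the 1F0 binomial series: exponent 4/3, x = -\frac{2}{9}). Hence: \left(-\frac{1}{3}\right) \cdot \left(\frac{11}{9}\right)^{\frac{4}{3}}.

Key observation: from the first term -\frac{1}{3}: the factor k + 1/2 cancels (top and bottom), leaving C = -1/3, x = -2/9.
Term ratio: r(k) = -\frac{2}{9} * (k-\frac{4}{3}) / [(k+1)] ; factor over Q: parameters, x = -\frac{2}{9}, and C = -\frac{1}{3}.
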